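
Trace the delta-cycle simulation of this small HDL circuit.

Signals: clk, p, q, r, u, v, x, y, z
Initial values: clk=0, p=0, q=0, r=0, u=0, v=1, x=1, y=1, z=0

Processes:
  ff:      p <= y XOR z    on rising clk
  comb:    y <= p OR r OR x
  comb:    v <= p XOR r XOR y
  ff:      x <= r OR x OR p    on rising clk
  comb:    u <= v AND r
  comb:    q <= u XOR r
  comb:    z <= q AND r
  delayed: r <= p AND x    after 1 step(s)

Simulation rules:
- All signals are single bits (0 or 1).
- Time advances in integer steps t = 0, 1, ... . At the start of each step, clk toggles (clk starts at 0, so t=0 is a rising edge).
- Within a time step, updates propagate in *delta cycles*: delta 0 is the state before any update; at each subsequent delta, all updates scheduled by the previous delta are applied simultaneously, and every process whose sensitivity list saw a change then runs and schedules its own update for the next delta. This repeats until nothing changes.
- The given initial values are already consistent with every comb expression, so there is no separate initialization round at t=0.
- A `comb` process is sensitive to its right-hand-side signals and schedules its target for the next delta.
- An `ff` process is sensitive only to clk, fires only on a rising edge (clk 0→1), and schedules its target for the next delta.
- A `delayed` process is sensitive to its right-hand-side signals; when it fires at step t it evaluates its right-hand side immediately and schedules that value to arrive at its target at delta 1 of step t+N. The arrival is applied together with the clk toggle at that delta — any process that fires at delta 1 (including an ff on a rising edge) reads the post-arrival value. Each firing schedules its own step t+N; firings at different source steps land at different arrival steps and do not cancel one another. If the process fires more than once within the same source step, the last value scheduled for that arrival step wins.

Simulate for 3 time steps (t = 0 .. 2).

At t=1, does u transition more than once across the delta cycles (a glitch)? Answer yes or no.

no

[bits: q,v,r,clk,p,z,y,u,x]
t=0: Δ0=010000101 Δ1=010100101 Δ2=010110101 Δ3=000110101 | 3Δ
t=1: Δ0=000110101 Δ1=001010101 Δ2=111010101 Δ3=111011111 Δ4=011011111 Δ5=011010111 | 5Δ
t=2: Δ0=011010111 Δ1=011110111 | 1Δ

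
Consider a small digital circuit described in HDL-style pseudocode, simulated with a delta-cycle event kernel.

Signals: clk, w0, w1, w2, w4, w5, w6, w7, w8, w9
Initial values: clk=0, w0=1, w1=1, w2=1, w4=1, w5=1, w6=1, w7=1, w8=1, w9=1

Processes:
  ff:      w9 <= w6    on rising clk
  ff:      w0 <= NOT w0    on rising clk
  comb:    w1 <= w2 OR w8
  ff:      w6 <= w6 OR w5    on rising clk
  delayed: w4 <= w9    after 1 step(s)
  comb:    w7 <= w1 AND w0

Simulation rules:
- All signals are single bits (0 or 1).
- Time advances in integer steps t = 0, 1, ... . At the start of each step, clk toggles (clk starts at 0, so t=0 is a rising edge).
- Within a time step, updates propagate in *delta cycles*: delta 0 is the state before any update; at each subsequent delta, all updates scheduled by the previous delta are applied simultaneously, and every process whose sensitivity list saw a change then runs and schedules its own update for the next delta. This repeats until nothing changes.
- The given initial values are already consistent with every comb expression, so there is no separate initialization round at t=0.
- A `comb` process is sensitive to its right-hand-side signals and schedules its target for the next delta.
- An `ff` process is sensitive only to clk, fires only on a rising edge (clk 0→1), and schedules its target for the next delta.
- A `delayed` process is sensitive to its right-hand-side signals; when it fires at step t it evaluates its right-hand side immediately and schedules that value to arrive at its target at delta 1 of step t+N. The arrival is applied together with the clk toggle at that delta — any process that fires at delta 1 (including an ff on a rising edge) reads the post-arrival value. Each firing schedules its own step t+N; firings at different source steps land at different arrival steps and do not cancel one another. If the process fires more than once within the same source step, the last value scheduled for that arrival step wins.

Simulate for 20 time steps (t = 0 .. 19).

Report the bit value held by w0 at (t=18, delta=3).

t0.Δ0 w6=1 w2=1 w9=1 w8=1 w1=1 w5=1 w4=1 clk=0 w7=1 w0=1
t0.Δ1 w6=1 w2=1 w9=1 w8=1 w1=1 w5=1 w4=1 clk=1 w7=1 w0=1
t0.Δ2 w6=1 w2=1 w9=1 w8=1 w1=1 w5=1 w4=1 clk=1 w7=1 w0=0
t0.Δ3 w6=1 w2=1 w9=1 w8=1 w1=1 w5=1 w4=1 clk=1 w7=0 w0=0
t1.Δ0 w6=1 w2=1 w9=1 w8=1 w1=1 w5=1 w4=1 clk=1 w7=0 w0=0
t1.Δ1 w6=1 w2=1 w9=1 w8=1 w1=1 w5=1 w4=1 clk=0 w7=0 w0=0
t2.Δ0 w6=1 w2=1 w9=1 w8=1 w1=1 w5=1 w4=1 clk=0 w7=0 w0=0
t2.Δ1 w6=1 w2=1 w9=1 w8=1 w1=1 w5=1 w4=1 clk=1 w7=0 w0=0
t2.Δ2 w6=1 w2=1 w9=1 w8=1 w1=1 w5=1 w4=1 clk=1 w7=0 w0=1
t2.Δ3 w6=1 w2=1 w9=1 w8=1 w1=1 w5=1 w4=1 clk=1 w7=1 w0=1
t3.Δ0 w6=1 w2=1 w9=1 w8=1 w1=1 w5=1 w4=1 clk=1 w7=1 w0=1
t3.Δ1 w6=1 w2=1 w9=1 w8=1 w1=1 w5=1 w4=1 clk=0 w7=1 w0=1
t4.Δ0 w6=1 w2=1 w9=1 w8=1 w1=1 w5=1 w4=1 clk=0 w7=1 w0=1
t4.Δ1 w6=1 w2=1 w9=1 w8=1 w1=1 w5=1 w4=1 clk=1 w7=1 w0=1
t4.Δ2 w6=1 w2=1 w9=1 w8=1 w1=1 w5=1 w4=1 clk=1 w7=1 w0=0
t4.Δ3 w6=1 w2=1 w9=1 w8=1 w1=1 w5=1 w4=1 clk=1 w7=0 w0=0
t5.Δ0 w6=1 w2=1 w9=1 w8=1 w1=1 w5=1 w4=1 clk=1 w7=0 w0=0
t5.Δ1 w6=1 w2=1 w9=1 w8=1 w1=1 w5=1 w4=1 clk=0 w7=0 w0=0
t6.Δ0 w6=1 w2=1 w9=1 w8=1 w1=1 w5=1 w4=1 clk=0 w7=0 w0=0
t6.Δ1 w6=1 w2=1 w9=1 w8=1 w1=1 w5=1 w4=1 clk=1 w7=0 w0=0
t6.Δ2 w6=1 w2=1 w9=1 w8=1 w1=1 w5=1 w4=1 clk=1 w7=0 w0=1
t6.Δ3 w6=1 w2=1 w9=1 w8=1 w1=1 w5=1 w4=1 clk=1 w7=1 w0=1
t7.Δ0 w6=1 w2=1 w9=1 w8=1 w1=1 w5=1 w4=1 clk=1 w7=1 w0=1
t7.Δ1 w6=1 w2=1 w9=1 w8=1 w1=1 w5=1 w4=1 clk=0 w7=1 w0=1
t8.Δ0 w6=1 w2=1 w9=1 w8=1 w1=1 w5=1 w4=1 clk=0 w7=1 w0=1
t8.Δ1 w6=1 w2=1 w9=1 w8=1 w1=1 w5=1 w4=1 clk=1 w7=1 w0=1
t8.Δ2 w6=1 w2=1 w9=1 w8=1 w1=1 w5=1 w4=1 clk=1 w7=1 w0=0
t8.Δ3 w6=1 w2=1 w9=1 w8=1 w1=1 w5=1 w4=1 clk=1 w7=0 w0=0
t9.Δ0 w6=1 w2=1 w9=1 w8=1 w1=1 w5=1 w4=1 clk=1 w7=0 w0=0
t9.Δ1 w6=1 w2=1 w9=1 w8=1 w1=1 w5=1 w4=1 clk=0 w7=0 w0=0
t10.Δ0 w6=1 w2=1 w9=1 w8=1 w1=1 w5=1 w4=1 clk=0 w7=0 w0=0
t10.Δ1 w6=1 w2=1 w9=1 w8=1 w1=1 w5=1 w4=1 clk=1 w7=0 w0=0
t10.Δ2 w6=1 w2=1 w9=1 w8=1 w1=1 w5=1 w4=1 clk=1 w7=0 w0=1
t10.Δ3 w6=1 w2=1 w9=1 w8=1 w1=1 w5=1 w4=1 clk=1 w7=1 w0=1
t11.Δ0 w6=1 w2=1 w9=1 w8=1 w1=1 w5=1 w4=1 clk=1 w7=1 w0=1
t11.Δ1 w6=1 w2=1 w9=1 w8=1 w1=1 w5=1 w4=1 clk=0 w7=1 w0=1
t12.Δ0 w6=1 w2=1 w9=1 w8=1 w1=1 w5=1 w4=1 clk=0 w7=1 w0=1
t12.Δ1 w6=1 w2=1 w9=1 w8=1 w1=1 w5=1 w4=1 clk=1 w7=1 w0=1
t12.Δ2 w6=1 w2=1 w9=1 w8=1 w1=1 w5=1 w4=1 clk=1 w7=1 w0=0
t12.Δ3 w6=1 w2=1 w9=1 w8=1 w1=1 w5=1 w4=1 clk=1 w7=0 w0=0
t13.Δ0 w6=1 w2=1 w9=1 w8=1 w1=1 w5=1 w4=1 clk=1 w7=0 w0=0
t13.Δ1 w6=1 w2=1 w9=1 w8=1 w1=1 w5=1 w4=1 clk=0 w7=0 w0=0
t14.Δ0 w6=1 w2=1 w9=1 w8=1 w1=1 w5=1 w4=1 clk=0 w7=0 w0=0
t14.Δ1 w6=1 w2=1 w9=1 w8=1 w1=1 w5=1 w4=1 clk=1 w7=0 w0=0
t14.Δ2 w6=1 w2=1 w9=1 w8=1 w1=1 w5=1 w4=1 clk=1 w7=0 w0=1
t14.Δ3 w6=1 w2=1 w9=1 w8=1 w1=1 w5=1 w4=1 clk=1 w7=1 w0=1
t15.Δ0 w6=1 w2=1 w9=1 w8=1 w1=1 w5=1 w4=1 clk=1 w7=1 w0=1
t15.Δ1 w6=1 w2=1 w9=1 w8=1 w1=1 w5=1 w4=1 clk=0 w7=1 w0=1
t16.Δ0 w6=1 w2=1 w9=1 w8=1 w1=1 w5=1 w4=1 clk=0 w7=1 w0=1
t16.Δ1 w6=1 w2=1 w9=1 w8=1 w1=1 w5=1 w4=1 clk=1 w7=1 w0=1
t16.Δ2 w6=1 w2=1 w9=1 w8=1 w1=1 w5=1 w4=1 clk=1 w7=1 w0=0
t16.Δ3 w6=1 w2=1 w9=1 w8=1 w1=1 w5=1 w4=1 clk=1 w7=0 w0=0
t17.Δ0 w6=1 w2=1 w9=1 w8=1 w1=1 w5=1 w4=1 clk=1 w7=0 w0=0
t17.Δ1 w6=1 w2=1 w9=1 w8=1 w1=1 w5=1 w4=1 clk=0 w7=0 w0=0
t18.Δ0 w6=1 w2=1 w9=1 w8=1 w1=1 w5=1 w4=1 clk=0 w7=0 w0=0
t18.Δ1 w6=1 w2=1 w9=1 w8=1 w1=1 w5=1 w4=1 clk=1 w7=0 w0=0
t18.Δ2 w6=1 w2=1 w9=1 w8=1 w1=1 w5=1 w4=1 clk=1 w7=0 w0=1
t18.Δ3 w6=1 w2=1 w9=1 w8=1 w1=1 w5=1 w4=1 clk=1 w7=1 w0=1
t19.Δ0 w6=1 w2=1 w9=1 w8=1 w1=1 w5=1 w4=1 clk=1 w7=1 w0=1
t19.Δ1 w6=1 w2=1 w9=1 w8=1 w1=1 w5=1 w4=1 clk=0 w7=1 w0=1

1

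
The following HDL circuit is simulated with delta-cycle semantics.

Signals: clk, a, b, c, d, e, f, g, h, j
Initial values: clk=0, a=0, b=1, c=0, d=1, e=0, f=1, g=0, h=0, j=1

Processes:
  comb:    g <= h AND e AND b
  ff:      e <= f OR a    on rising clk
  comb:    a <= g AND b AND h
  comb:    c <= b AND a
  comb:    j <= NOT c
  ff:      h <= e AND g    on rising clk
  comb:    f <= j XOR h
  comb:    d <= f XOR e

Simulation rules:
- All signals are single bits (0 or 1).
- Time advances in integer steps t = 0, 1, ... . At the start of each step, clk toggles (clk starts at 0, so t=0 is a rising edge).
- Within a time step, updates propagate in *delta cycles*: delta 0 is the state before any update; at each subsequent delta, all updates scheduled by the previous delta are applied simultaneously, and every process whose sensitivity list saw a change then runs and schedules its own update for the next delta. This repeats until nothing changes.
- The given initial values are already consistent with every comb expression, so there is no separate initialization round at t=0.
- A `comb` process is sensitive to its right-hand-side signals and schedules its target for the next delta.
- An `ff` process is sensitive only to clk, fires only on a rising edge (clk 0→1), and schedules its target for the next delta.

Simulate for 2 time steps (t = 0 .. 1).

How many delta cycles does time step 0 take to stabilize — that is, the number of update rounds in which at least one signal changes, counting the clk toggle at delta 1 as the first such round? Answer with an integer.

t0.Δ0 clk=0 h=0 a=0 g=0 c=0 j=1 b=1 d=1 f=1 e=0
t0.Δ1 clk=1 h=0 a=0 g=0 c=0 j=1 b=1 d=1 f=1 e=0
t0.Δ2 clk=1 h=0 a=0 g=0 c=0 j=1 b=1 d=1 f=1 e=1
t0.Δ3 clk=1 h=0 a=0 g=0 c=0 j=1 b=1 d=0 f=1 e=1
t1.Δ0 clk=1 h=0 a=0 g=0 c=0 j=1 b=1 d=0 f=1 e=1
t1.Δ1 clk=0 h=0 a=0 g=0 c=0 j=1 b=1 d=0 f=1 e=1

3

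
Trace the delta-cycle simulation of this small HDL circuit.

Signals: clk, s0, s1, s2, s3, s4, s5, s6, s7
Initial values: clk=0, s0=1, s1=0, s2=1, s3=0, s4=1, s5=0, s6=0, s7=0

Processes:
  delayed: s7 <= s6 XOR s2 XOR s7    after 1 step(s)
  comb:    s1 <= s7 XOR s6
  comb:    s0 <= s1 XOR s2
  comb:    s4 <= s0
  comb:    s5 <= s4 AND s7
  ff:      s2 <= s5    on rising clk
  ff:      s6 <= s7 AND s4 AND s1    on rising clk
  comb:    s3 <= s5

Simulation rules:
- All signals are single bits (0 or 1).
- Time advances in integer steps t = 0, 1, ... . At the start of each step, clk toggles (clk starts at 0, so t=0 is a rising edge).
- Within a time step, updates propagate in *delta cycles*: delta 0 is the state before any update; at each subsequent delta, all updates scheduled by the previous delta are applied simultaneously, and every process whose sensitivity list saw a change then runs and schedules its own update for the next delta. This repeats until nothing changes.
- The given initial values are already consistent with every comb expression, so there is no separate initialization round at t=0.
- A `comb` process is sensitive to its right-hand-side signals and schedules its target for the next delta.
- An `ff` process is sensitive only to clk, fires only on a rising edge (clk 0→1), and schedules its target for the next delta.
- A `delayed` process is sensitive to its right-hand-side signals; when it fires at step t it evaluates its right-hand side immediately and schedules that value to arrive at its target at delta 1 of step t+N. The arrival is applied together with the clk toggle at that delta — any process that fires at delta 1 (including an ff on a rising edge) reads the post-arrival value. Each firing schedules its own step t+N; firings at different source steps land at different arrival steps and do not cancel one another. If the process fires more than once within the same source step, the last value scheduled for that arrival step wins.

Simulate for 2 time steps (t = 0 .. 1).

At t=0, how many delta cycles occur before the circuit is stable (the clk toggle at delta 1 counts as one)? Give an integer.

[bits: clk,s1,s6,s0,s3,s2,s5,s4,s7]
t=0: Δ0=000101010 Δ1=100101010 Δ2=100100010 Δ3=100000010 Δ4=100000000 | 4Δ
t=1: Δ0=100000000 Δ1=000000000 | 1Δ

4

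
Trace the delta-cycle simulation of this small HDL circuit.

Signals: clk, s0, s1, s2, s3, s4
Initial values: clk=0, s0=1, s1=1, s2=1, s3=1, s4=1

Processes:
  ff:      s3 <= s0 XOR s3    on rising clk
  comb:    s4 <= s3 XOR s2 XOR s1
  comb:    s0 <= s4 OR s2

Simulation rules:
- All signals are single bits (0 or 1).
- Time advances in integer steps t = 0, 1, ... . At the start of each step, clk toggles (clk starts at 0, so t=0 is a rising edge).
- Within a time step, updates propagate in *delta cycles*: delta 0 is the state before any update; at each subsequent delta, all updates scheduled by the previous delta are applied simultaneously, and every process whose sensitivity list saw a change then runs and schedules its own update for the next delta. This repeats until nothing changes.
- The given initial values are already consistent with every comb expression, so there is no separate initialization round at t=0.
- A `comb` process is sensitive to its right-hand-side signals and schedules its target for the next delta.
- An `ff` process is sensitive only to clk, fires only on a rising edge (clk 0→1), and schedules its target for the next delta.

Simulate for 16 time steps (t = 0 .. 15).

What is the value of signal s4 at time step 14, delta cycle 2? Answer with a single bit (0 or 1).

0

[bits: s1,s2,s3,s4,clk,s0]
t=0: Δ0=111101 Δ1=111111 Δ2=110111 Δ3=110011 | 3Δ
t=1: Δ0=110011 Δ1=110001 | 1Δ
t=2: Δ0=110001 Δ1=110011 Δ2=111011 Δ3=111111 | 3Δ
t=3: Δ0=111111 Δ1=111101 | 1Δ
t=4: Δ0=111101 Δ1=111111 Δ2=110111 Δ3=110011 | 3Δ
t=5: Δ0=110011 Δ1=110001 | 1Δ
t=6: Δ0=110001 Δ1=110011 Δ2=111011 Δ3=111111 | 3Δ
t=7: Δ0=111111 Δ1=111101 | 1Δ
t=8: Δ0=111101 Δ1=111111 Δ2=110111 Δ3=110011 | 3Δ
t=9: Δ0=110011 Δ1=110001 | 1Δ
t=10: Δ0=110001 Δ1=110011 Δ2=111011 Δ3=111111 | 3Δ
t=11: Δ0=111111 Δ1=111101 | 1Δ
t=12: Δ0=111101 Δ1=111111 Δ2=110111 Δ3=110011 | 3Δ
t=13: Δ0=110011 Δ1=110001 | 1Δ
t=14: Δ0=110001 Δ1=110011 Δ2=111011 Δ3=111111 | 3Δ
t=15: Δ0=111111 Δ1=111101 | 1Δ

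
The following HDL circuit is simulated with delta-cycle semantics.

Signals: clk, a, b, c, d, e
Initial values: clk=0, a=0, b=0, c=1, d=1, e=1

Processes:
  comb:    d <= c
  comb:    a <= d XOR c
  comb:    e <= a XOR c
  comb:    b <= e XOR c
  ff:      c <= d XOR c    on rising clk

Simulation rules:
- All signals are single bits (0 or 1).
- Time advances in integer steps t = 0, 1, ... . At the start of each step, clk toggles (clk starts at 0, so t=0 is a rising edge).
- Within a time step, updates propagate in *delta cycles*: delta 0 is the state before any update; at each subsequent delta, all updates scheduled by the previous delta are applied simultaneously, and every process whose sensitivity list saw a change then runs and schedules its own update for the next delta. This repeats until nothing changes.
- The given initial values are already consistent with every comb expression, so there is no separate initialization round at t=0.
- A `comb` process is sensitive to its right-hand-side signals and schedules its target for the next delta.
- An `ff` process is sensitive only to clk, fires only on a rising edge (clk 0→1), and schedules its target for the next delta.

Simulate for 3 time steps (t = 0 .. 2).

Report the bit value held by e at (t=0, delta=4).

t=0 Δ0: b=0 clk=0 a=0 d=1 c=1 e=1
  Δ1: clk:0→1
  Δ2: c:1→0
  Δ3: b:0→1, a:0→1, d:1→0, e:1→0
  Δ4: b:1→0, a:1→0, e:0→1
  Δ5: b:0→1, e:1→0
  Δ6: b:1→0
  (6Δ to stable)
t=1 Δ0: b=0 clk=1 a=0 d=0 c=0 e=0
  Δ1: clk:1→0
  (1Δ to stable)
t=2 Δ0: b=0 clk=0 a=0 d=0 c=0 e=0
  Δ1: clk:0→1
  (1Δ to stable)

1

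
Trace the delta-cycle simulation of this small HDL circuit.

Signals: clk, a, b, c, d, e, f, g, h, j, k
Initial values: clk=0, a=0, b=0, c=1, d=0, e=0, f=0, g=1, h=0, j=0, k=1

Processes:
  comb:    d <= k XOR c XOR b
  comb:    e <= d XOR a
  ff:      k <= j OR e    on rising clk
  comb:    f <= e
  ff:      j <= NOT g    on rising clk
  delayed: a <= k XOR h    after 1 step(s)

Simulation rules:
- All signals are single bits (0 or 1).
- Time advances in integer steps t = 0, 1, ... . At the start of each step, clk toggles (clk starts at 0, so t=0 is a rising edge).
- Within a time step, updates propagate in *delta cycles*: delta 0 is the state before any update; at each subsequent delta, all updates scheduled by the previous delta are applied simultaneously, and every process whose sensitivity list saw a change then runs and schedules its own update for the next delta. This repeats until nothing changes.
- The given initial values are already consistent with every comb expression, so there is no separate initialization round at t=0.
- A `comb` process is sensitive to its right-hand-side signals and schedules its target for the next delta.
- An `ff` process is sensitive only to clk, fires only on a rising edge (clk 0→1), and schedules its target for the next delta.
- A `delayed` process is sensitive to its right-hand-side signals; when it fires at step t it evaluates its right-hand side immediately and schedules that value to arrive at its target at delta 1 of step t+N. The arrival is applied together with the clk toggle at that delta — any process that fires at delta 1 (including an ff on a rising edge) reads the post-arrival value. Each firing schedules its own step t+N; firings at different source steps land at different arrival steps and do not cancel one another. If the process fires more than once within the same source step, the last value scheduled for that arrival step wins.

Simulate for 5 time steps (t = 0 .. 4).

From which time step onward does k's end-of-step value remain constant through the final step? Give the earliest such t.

2

t=0 Δ0: j=0 k=1 e=0 c=1 f=0 a=0 d=0 b=0 h=0 clk=0 g=1
  Δ1: clk:0→1
  Δ2: k:1→0
  Δ3: d:0→1
  Δ4: e:0→1
  Δ5: f:0→1
  (5Δ to stable)
t=1 Δ0: j=0 k=0 e=1 c=1 f=1 a=0 d=1 b=0 h=0 clk=1 g=1
  Δ1: clk:1→0
  (1Δ to stable)
t=2 Δ0: j=0 k=0 e=1 c=1 f=1 a=0 d=1 b=0 h=0 clk=0 g=1
  Δ1: clk:0→1
  Δ2: k:0→1
  Δ3: d:1→0
  Δ4: e:1→0
  Δ5: f:1→0
  (5Δ to stable)
t=3 Δ0: j=0 k=1 e=0 c=1 f=0 a=0 d=0 b=0 h=0 clk=1 g=1
  Δ1: a:0→1, clk:1→0
  Δ2: e:0→1
  Δ3: f:0→1
  (3Δ to stable)
t=4 Δ0: j=0 k=1 e=1 c=1 f=1 a=1 d=0 b=0 h=0 clk=0 g=1
  Δ1: clk:0→1
  (1Δ to stable)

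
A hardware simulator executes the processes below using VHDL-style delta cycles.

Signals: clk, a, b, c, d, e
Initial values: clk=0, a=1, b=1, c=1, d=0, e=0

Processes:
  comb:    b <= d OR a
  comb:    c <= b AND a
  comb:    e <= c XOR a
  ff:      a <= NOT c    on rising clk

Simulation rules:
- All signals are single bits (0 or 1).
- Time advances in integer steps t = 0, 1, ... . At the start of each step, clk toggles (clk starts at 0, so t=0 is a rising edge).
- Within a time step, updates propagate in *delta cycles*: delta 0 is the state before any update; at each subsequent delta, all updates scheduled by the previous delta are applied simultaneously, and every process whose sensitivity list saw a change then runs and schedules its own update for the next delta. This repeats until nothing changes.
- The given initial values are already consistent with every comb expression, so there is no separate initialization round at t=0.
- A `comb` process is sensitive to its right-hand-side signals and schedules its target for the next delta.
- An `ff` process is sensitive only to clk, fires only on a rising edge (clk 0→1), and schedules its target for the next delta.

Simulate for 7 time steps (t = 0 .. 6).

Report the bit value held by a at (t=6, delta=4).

1

t=0 Δ0: b=1 a=1 e=0 c=1 d=0 clk=0
  Δ1: clk:0→1
  Δ2: a:1→0
  Δ3: b:1→0, e:0→1, c:1→0
  Δ4: e:1→0
  (4Δ to stable)
t=1 Δ0: b=0 a=0 e=0 c=0 d=0 clk=1
  Δ1: clk:1→0
  (1Δ to stable)
t=2 Δ0: b=0 a=0 e=0 c=0 d=0 clk=0
  Δ1: clk:0→1
  Δ2: a:0→1
  Δ3: b:0→1, e:0→1
  Δ4: c:0→1
  Δ5: e:1→0
  (5Δ to stable)
t=3 Δ0: b=1 a=1 e=0 c=1 d=0 clk=1
  Δ1: clk:1→0
  (1Δ to stable)
t=4 Δ0: b=1 a=1 e=0 c=1 d=0 clk=0
  Δ1: clk:0→1
  Δ2: a:1→0
  Δ3: b:1→0, e:0→1, c:1→0
  Δ4: e:1→0
  (4Δ to stable)
t=5 Δ0: b=0 a=0 e=0 c=0 d=0 clk=1
  Δ1: clk:1→0
  (1Δ to stable)
t=6 Δ0: b=0 a=0 e=0 c=0 d=0 clk=0
  Δ1: clk:0→1
  Δ2: a:0→1
  Δ3: b:0→1, e:0→1
  Δ4: c:0→1
  Δ5: e:1→0
  (5Δ to stable)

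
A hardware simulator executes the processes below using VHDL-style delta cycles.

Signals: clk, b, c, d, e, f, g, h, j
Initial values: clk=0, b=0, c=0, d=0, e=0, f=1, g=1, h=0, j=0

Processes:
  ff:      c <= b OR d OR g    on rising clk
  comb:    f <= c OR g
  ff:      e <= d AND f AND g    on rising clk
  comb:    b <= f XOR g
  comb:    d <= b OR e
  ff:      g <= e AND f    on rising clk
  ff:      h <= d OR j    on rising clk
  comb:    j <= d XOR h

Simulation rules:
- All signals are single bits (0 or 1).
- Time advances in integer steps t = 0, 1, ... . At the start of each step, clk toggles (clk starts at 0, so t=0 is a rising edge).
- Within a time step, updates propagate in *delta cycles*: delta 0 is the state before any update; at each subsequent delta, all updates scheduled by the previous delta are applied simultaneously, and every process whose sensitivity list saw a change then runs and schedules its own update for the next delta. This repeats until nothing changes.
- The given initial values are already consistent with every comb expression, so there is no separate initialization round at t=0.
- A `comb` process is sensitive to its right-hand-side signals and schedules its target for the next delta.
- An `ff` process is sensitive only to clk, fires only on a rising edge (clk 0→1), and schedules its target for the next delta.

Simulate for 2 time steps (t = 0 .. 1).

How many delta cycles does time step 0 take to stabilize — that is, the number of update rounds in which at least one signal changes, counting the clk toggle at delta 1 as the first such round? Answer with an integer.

5

[bits: e,clk,h,g,d,j,f,c,b]
t=0: Δ0=000100100 Δ1=010100100 Δ2=010000110 Δ3=010000111 Δ4=010010111 Δ5=010011111 | 5Δ
t=1: Δ0=010011111 Δ1=000011111 | 1Δ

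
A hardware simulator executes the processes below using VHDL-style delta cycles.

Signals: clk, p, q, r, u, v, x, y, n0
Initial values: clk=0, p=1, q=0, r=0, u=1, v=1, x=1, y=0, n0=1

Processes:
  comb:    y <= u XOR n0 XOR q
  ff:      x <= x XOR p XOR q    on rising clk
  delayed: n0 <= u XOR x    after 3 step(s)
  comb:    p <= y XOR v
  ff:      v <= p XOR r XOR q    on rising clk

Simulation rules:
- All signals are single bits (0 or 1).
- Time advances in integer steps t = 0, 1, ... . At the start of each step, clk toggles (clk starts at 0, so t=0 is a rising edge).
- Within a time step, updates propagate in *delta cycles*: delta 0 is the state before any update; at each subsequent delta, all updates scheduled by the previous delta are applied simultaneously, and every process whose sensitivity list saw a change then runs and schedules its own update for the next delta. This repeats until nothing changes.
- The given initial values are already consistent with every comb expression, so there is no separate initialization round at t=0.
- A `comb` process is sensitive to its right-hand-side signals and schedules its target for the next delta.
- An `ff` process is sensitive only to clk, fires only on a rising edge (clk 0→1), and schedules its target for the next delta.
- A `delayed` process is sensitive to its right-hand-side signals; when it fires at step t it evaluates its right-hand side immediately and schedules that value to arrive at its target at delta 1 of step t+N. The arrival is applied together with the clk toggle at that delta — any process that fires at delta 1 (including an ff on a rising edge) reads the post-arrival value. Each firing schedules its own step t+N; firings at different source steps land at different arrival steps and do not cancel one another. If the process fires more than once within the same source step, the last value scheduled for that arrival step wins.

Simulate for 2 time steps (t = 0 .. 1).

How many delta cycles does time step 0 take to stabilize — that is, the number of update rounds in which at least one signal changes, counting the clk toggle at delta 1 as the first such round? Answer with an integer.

2

t=0 Δ0: y=0 v=1 r=0 q=0 n0=1 x=1 p=1 u=1 clk=0
  Δ1: clk:0→1
  Δ2: x:1→0
  (2Δ to stable)
t=1 Δ0: y=0 v=1 r=0 q=0 n0=1 x=0 p=1 u=1 clk=1
  Δ1: clk:1→0
  (1Δ to stable)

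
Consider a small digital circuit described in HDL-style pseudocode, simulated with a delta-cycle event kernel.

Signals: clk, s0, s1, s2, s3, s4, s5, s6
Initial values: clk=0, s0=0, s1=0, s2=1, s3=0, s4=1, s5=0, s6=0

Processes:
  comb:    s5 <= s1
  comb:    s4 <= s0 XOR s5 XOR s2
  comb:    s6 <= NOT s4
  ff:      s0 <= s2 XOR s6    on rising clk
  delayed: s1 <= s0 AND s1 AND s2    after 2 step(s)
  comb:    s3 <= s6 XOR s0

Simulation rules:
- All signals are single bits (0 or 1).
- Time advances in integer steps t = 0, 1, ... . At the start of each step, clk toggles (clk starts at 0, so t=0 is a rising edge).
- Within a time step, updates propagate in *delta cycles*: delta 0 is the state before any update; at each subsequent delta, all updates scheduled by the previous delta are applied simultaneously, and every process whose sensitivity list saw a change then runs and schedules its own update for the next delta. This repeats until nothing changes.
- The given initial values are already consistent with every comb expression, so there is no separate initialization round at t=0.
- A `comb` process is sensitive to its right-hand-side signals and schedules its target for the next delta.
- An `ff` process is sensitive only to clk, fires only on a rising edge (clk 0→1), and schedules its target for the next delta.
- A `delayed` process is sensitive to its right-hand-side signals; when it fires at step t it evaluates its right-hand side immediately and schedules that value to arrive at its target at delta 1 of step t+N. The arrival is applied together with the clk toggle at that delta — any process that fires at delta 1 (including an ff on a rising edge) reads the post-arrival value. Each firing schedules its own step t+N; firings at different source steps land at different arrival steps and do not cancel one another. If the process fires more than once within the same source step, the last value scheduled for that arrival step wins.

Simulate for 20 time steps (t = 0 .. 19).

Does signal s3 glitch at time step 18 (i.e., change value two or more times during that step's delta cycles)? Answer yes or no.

t=0 Δ0: s5=0 s1=0 s2=1 clk=0 s3=0 s0=0 s4=1 s6=0
  Δ1: clk:0→1
  Δ2: s0:0→1
  Δ3: s3:0→1, s4:1→0
  Δ4: s6:0→1
  Δ5: s3:1→0
  (5Δ to stable)
t=1 Δ0: s5=0 s1=0 s2=1 clk=1 s3=0 s0=1 s4=0 s6=1
  Δ1: clk:1→0
  (1Δ to stable)
t=2 Δ0: s5=0 s1=0 s2=1 clk=0 s3=0 s0=1 s4=0 s6=1
  Δ1: clk:0→1
  Δ2: s0:1→0
  Δ3: s3:0→1, s4:0→1
  Δ4: s6:1→0
  Δ5: s3:1→0
  (5Δ to stable)
t=3 Δ0: s5=0 s1=0 s2=1 clk=1 s3=0 s0=0 s4=1 s6=0
  Δ1: clk:1→0
  (1Δ to stable)
t=4 Δ0: s5=0 s1=0 s2=1 clk=0 s3=0 s0=0 s4=1 s6=0
  Δ1: clk:0→1
  Δ2: s0:0→1
  Δ3: s3:0→1, s4:1→0
  Δ4: s6:0→1
  Δ5: s3:1→0
  (5Δ to stable)
t=5 Δ0: s5=0 s1=0 s2=1 clk=1 s3=0 s0=1 s4=0 s6=1
  Δ1: clk:1→0
  (1Δ to stable)
t=6 Δ0: s5=0 s1=0 s2=1 clk=0 s3=0 s0=1 s4=0 s6=1
  Δ1: clk:0→1
  Δ2: s0:1→0
  Δ3: s3:0→1, s4:0→1
  Δ4: s6:1→0
  Δ5: s3:1→0
  (5Δ to stable)
t=7 Δ0: s5=0 s1=0 s2=1 clk=1 s3=0 s0=0 s4=1 s6=0
  Δ1: clk:1→0
  (1Δ to stable)
t=8 Δ0: s5=0 s1=0 s2=1 clk=0 s3=0 s0=0 s4=1 s6=0
  Δ1: clk:0→1
  Δ2: s0:0→1
  Δ3: s3:0→1, s4:1→0
  Δ4: s6:0→1
  Δ5: s3:1→0
  (5Δ to stable)
t=9 Δ0: s5=0 s1=0 s2=1 clk=1 s3=0 s0=1 s4=0 s6=1
  Δ1: clk:1→0
  (1Δ to stable)
t=10 Δ0: s5=0 s1=0 s2=1 clk=0 s3=0 s0=1 s4=0 s6=1
  Δ1: clk:0→1
  Δ2: s0:1→0
  Δ3: s3:0→1, s4:0→1
  Δ4: s6:1→0
  Δ5: s3:1→0
  (5Δ to stable)
t=11 Δ0: s5=0 s1=0 s2=1 clk=1 s3=0 s0=0 s4=1 s6=0
  Δ1: clk:1→0
  (1Δ to stable)
t=12 Δ0: s5=0 s1=0 s2=1 clk=0 s3=0 s0=0 s4=1 s6=0
  Δ1: clk:0→1
  Δ2: s0:0→1
  Δ3: s3:0→1, s4:1→0
  Δ4: s6:0→1
  Δ5: s3:1→0
  (5Δ to stable)
t=13 Δ0: s5=0 s1=0 s2=1 clk=1 s3=0 s0=1 s4=0 s6=1
  Δ1: clk:1→0
  (1Δ to stable)
t=14 Δ0: s5=0 s1=0 s2=1 clk=0 s3=0 s0=1 s4=0 s6=1
  Δ1: clk:0→1
  Δ2: s0:1→0
  Δ3: s3:0→1, s4:0→1
  Δ4: s6:1→0
  Δ5: s3:1→0
  (5Δ to stable)
t=15 Δ0: s5=0 s1=0 s2=1 clk=1 s3=0 s0=0 s4=1 s6=0
  Δ1: clk:1→0
  (1Δ to stable)
t=16 Δ0: s5=0 s1=0 s2=1 clk=0 s3=0 s0=0 s4=1 s6=0
  Δ1: clk:0→1
  Δ2: s0:0→1
  Δ3: s3:0→1, s4:1→0
  Δ4: s6:0→1
  Δ5: s3:1→0
  (5Δ to stable)
t=17 Δ0: s5=0 s1=0 s2=1 clk=1 s3=0 s0=1 s4=0 s6=1
  Δ1: clk:1→0
  (1Δ to stable)
t=18 Δ0: s5=0 s1=0 s2=1 clk=0 s3=0 s0=1 s4=0 s6=1
  Δ1: clk:0→1
  Δ2: s0:1→0
  Δ3: s3:0→1, s4:0→1
  Δ4: s6:1→0
  Δ5: s3:1→0
  (5Δ to stable)
t=19 Δ0: s5=0 s1=0 s2=1 clk=1 s3=0 s0=0 s4=1 s6=0
  Δ1: clk:1→0
  (1Δ to stable)

yes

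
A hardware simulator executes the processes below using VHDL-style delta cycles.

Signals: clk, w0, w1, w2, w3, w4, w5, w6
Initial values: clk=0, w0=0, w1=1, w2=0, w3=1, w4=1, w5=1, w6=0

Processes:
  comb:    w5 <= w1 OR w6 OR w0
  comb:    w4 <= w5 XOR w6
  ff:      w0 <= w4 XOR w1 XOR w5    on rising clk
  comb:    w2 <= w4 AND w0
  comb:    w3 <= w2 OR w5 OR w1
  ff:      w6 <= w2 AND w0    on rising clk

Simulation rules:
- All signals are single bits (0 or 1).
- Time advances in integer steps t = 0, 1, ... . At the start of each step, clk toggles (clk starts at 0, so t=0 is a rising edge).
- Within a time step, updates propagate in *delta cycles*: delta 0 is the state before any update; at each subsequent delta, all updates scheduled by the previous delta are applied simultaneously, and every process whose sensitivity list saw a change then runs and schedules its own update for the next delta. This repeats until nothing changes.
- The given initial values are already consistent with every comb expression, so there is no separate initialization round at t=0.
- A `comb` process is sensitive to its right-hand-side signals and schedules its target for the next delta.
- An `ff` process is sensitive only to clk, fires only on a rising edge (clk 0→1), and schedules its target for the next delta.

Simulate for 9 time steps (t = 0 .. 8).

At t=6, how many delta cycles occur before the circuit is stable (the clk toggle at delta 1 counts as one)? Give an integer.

3

[bits: w5,w4,w3,w1,w6,w0,clk,w2]
t=0: Δ0=11110000 Δ1=11110010 Δ2=11110110 Δ3=11110111 | 3Δ
t=1: Δ0=11110111 Δ1=11110101 | 1Δ
t=2: Δ0=11110101 Δ1=11110111 Δ2=11111111 Δ3=10111111 Δ4=10111110 | 4Δ
t=3: Δ0=10111110 Δ1=10111100 | 1Δ
t=4: Δ0=10111100 Δ1=10111110 Δ2=10110010 Δ3=11110010 | 3Δ
t=5: Δ0=11110010 Δ1=11110000 | 1Δ
t=6: Δ0=11110000 Δ1=11110010 Δ2=11110110 Δ3=11110111 | 3Δ
t=7: Δ0=11110111 Δ1=11110101 | 1Δ
t=8: Δ0=11110101 Δ1=11110111 Δ2=11111111 Δ3=10111111 Δ4=10111110 | 4Δ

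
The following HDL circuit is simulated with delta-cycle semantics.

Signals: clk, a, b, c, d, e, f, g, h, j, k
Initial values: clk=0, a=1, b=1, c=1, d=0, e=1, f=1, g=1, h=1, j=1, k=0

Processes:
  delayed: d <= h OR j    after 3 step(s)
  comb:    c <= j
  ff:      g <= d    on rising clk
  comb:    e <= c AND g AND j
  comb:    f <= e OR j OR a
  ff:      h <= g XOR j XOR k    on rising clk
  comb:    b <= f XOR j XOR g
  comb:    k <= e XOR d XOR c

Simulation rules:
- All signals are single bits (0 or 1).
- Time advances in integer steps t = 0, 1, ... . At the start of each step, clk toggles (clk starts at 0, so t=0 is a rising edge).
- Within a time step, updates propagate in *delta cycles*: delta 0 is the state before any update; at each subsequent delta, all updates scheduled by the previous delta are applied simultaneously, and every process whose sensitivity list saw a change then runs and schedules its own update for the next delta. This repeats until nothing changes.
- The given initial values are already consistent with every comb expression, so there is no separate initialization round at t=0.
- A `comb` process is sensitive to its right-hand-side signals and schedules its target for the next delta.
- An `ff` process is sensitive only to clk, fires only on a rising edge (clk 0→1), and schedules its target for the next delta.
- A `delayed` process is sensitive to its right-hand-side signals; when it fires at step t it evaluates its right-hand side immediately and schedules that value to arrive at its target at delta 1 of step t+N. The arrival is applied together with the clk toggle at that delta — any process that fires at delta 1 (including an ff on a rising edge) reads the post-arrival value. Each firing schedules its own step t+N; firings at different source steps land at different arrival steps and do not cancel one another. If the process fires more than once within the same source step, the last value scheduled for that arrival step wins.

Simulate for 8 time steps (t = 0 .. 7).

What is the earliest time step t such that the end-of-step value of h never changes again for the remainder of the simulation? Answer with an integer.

4

[bits: clk,b,k,j,c,e,a,d,h,f,g]
t=0: Δ0=01011110111 Δ1=11011110111 Δ2=11011110010 Δ3=10011010010 Δ4=10111010010 | 4Δ
t=1: Δ0=10111010010 Δ1=00111010010 | 1Δ
t=2: Δ0=00111010010 Δ1=10111010010 | 1Δ
t=3: Δ0=10111010010 Δ1=00111011010 Δ2=00011011010 | 2Δ
t=4: Δ0=00011011010 Δ1=10011011010 Δ2=10011011111 Δ3=11011111111 Δ4=11111111111 | 4Δ
t=5: Δ0=11111111111 Δ1=01111111111 | 1Δ
t=6: Δ0=01111111111 Δ1=11111111111 | 1Δ
t=7: Δ0=11111111111 Δ1=01111111111 | 1Δ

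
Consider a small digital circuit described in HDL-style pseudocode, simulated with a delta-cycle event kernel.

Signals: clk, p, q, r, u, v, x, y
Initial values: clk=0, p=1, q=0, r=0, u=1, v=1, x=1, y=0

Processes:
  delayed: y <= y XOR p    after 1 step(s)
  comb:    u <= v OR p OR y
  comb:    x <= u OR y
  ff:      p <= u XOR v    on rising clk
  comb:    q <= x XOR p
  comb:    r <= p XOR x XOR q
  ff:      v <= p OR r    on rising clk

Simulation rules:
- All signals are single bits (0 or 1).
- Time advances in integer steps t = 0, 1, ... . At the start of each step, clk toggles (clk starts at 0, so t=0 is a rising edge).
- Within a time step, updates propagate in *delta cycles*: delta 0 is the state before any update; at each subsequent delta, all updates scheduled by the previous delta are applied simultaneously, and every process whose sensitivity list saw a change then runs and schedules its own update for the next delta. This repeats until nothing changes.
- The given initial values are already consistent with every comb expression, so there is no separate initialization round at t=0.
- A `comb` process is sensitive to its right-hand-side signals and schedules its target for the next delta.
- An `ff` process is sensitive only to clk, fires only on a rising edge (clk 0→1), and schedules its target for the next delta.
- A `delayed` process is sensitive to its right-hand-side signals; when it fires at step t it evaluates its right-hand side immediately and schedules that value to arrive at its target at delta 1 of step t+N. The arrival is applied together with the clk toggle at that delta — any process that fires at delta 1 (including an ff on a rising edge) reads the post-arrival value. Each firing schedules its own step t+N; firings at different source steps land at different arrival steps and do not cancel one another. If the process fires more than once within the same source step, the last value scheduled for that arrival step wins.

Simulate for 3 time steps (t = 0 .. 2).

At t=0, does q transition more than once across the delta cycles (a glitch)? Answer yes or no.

t=0 Δ0: r=0 clk=0 q=0 u=1 y=0 x=1 p=1 v=1
  Δ1: clk:0→1
  Δ2: p:1→0
  Δ3: r:0→1, q:0→1
  Δ4: r:1→0
  (4Δ to stable)
t=1 Δ0: r=0 clk=1 q=1 u=1 y=0 x=1 p=0 v=1
  Δ1: clk:1→0
  (1Δ to stable)
t=2 Δ0: r=0 clk=0 q=1 u=1 y=0 x=1 p=0 v=1
  Δ1: clk:0→1
  Δ2: v:1→0
  Δ3: u:1→0
  Δ4: x:1→0
  Δ5: r:0→1, q:1→0
  Δ6: r:1→0
  (6Δ to stable)

no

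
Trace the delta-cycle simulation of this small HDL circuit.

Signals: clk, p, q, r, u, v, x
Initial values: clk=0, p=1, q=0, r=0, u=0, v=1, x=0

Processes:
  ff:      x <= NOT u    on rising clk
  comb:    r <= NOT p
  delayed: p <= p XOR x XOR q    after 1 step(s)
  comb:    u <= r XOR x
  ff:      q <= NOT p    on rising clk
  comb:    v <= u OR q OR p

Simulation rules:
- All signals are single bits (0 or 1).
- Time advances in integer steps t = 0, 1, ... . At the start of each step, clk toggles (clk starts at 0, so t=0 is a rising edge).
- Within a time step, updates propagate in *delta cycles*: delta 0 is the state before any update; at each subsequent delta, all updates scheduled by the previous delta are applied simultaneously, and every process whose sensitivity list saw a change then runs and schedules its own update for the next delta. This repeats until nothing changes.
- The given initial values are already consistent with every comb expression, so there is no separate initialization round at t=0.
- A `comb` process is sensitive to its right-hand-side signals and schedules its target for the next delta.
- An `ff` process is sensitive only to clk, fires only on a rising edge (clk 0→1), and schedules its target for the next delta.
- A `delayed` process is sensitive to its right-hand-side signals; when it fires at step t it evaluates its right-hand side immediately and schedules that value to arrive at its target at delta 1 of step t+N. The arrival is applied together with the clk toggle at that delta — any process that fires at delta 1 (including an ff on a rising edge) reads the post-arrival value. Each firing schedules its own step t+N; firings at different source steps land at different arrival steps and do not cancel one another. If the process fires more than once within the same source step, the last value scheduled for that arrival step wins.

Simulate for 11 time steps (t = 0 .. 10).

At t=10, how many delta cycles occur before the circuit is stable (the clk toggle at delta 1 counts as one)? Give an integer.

t0.Δ0 x=0 q=0 r=0 u=0 v=1 clk=0 p=1
t0.Δ1 x=0 q=0 r=0 u=0 v=1 clk=1 p=1
t0.Δ2 x=1 q=0 r=0 u=0 v=1 clk=1 p=1
t0.Δ3 x=1 q=0 r=0 u=1 v=1 clk=1 p=1
t1.Δ0 x=1 q=0 r=0 u=1 v=1 clk=1 p=1
t1.Δ1 x=1 q=0 r=0 u=1 v=1 clk=0 p=0
t1.Δ2 x=1 q=0 r=1 u=1 v=1 clk=0 p=0
t1.Δ3 x=1 q=0 r=1 u=0 v=1 clk=0 p=0
t1.Δ4 x=1 q=0 r=1 u=0 v=0 clk=0 p=0
t2.Δ0 x=1 q=0 r=1 u=0 v=0 clk=0 p=0
t2.Δ1 x=1 q=0 r=1 u=0 v=0 clk=1 p=1
t2.Δ2 x=1 q=0 r=0 u=0 v=1 clk=1 p=1
t2.Δ3 x=1 q=0 r=0 u=1 v=1 clk=1 p=1
t3.Δ0 x=1 q=0 r=0 u=1 v=1 clk=1 p=1
t3.Δ1 x=1 q=0 r=0 u=1 v=1 clk=0 p=0
t3.Δ2 x=1 q=0 r=1 u=1 v=1 clk=0 p=0
t3.Δ3 x=1 q=0 r=1 u=0 v=1 clk=0 p=0
t3.Δ4 x=1 q=0 r=1 u=0 v=0 clk=0 p=0
t4.Δ0 x=1 q=0 r=1 u=0 v=0 clk=0 p=0
t4.Δ1 x=1 q=0 r=1 u=0 v=0 clk=1 p=1
t4.Δ2 x=1 q=0 r=0 u=0 v=1 clk=1 p=1
t4.Δ3 x=1 q=0 r=0 u=1 v=1 clk=1 p=1
t5.Δ0 x=1 q=0 r=0 u=1 v=1 clk=1 p=1
t5.Δ1 x=1 q=0 r=0 u=1 v=1 clk=0 p=0
t5.Δ2 x=1 q=0 r=1 u=1 v=1 clk=0 p=0
t5.Δ3 x=1 q=0 r=1 u=0 v=1 clk=0 p=0
t5.Δ4 x=1 q=0 r=1 u=0 v=0 clk=0 p=0
t6.Δ0 x=1 q=0 r=1 u=0 v=0 clk=0 p=0
t6.Δ1 x=1 q=0 r=1 u=0 v=0 clk=1 p=1
t6.Δ2 x=1 q=0 r=0 u=0 v=1 clk=1 p=1
t6.Δ3 x=1 q=0 r=0 u=1 v=1 clk=1 p=1
t7.Δ0 x=1 q=0 r=0 u=1 v=1 clk=1 p=1
t7.Δ1 x=1 q=0 r=0 u=1 v=1 clk=0 p=0
t7.Δ2 x=1 q=0 r=1 u=1 v=1 clk=0 p=0
t7.Δ3 x=1 q=0 r=1 u=0 v=1 clk=0 p=0
t7.Δ4 x=1 q=0 r=1 u=0 v=0 clk=0 p=0
t8.Δ0 x=1 q=0 r=1 u=0 v=0 clk=0 p=0
t8.Δ1 x=1 q=0 r=1 u=0 v=0 clk=1 p=1
t8.Δ2 x=1 q=0 r=0 u=0 v=1 clk=1 p=1
t8.Δ3 x=1 q=0 r=0 u=1 v=1 clk=1 p=1
t9.Δ0 x=1 q=0 r=0 u=1 v=1 clk=1 p=1
t9.Δ1 x=1 q=0 r=0 u=1 v=1 clk=0 p=0
t9.Δ2 x=1 q=0 r=1 u=1 v=1 clk=0 p=0
t9.Δ3 x=1 q=0 r=1 u=0 v=1 clk=0 p=0
t9.Δ4 x=1 q=0 r=1 u=0 v=0 clk=0 p=0
t10.Δ0 x=1 q=0 r=1 u=0 v=0 clk=0 p=0
t10.Δ1 x=1 q=0 r=1 u=0 v=0 clk=1 p=1
t10.Δ2 x=1 q=0 r=0 u=0 v=1 clk=1 p=1
t10.Δ3 x=1 q=0 r=0 u=1 v=1 clk=1 p=1

3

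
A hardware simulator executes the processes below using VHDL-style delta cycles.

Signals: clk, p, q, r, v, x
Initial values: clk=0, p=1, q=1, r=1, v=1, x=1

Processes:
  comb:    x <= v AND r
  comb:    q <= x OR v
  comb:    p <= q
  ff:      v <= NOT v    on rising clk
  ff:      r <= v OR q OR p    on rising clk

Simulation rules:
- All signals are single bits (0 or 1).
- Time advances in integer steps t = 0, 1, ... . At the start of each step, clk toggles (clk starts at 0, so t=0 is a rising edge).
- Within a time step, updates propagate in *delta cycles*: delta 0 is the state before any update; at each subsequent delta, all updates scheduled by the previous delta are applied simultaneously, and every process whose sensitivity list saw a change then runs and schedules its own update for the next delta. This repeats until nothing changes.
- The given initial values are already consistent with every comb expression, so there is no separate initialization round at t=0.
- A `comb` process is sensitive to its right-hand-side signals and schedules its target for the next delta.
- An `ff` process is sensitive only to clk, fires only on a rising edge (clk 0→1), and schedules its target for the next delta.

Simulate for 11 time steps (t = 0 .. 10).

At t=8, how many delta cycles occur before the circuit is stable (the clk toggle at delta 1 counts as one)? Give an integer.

4

[bits: r,x,p,v,q,clk]
t=0: Δ0=111110 Δ1=111111 Δ2=111011 Δ3=101011 Δ4=101001 Δ5=100001 | 5Δ
t=1: Δ0=100001 Δ1=100000 | 1Δ
t=2: Δ0=100000 Δ1=100001 Δ2=000101 Δ3=000111 Δ4=001111 | 4Δ
t=3: Δ0=001111 Δ1=001110 | 1Δ
t=4: Δ0=001110 Δ1=001111 Δ2=101011 Δ3=101001 Δ4=100001 | 4Δ
t=5: Δ0=100001 Δ1=100000 | 1Δ
t=6: Δ0=100000 Δ1=100001 Δ2=000101 Δ3=000111 Δ4=001111 | 4Δ
t=7: Δ0=001111 Δ1=001110 | 1Δ
t=8: Δ0=001110 Δ1=001111 Δ2=101011 Δ3=101001 Δ4=100001 | 4Δ
t=9: Δ0=100001 Δ1=100000 | 1Δ
t=10: Δ0=100000 Δ1=100001 Δ2=000101 Δ3=000111 Δ4=001111 | 4Δ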